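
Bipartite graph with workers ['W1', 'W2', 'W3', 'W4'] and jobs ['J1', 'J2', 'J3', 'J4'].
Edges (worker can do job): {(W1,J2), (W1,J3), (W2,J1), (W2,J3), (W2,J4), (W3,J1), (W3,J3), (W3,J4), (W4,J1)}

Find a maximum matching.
Matching: {(W1,J2), (W2,J4), (W3,J3), (W4,J1)}

Maximum matching (size 4):
  W1 → J2
  W2 → J4
  W3 → J3
  W4 → J1

Each worker is assigned to at most one job, and each job to at most one worker.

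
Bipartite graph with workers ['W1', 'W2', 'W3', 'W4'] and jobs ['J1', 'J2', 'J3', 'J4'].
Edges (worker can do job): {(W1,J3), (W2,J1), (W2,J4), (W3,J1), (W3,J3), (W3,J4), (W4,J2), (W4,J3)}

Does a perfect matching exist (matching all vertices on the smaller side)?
Yes, perfect matching exists (size 4)

Perfect matching: {(W1,J3), (W2,J4), (W3,J1), (W4,J2)}
All 4 vertices on the smaller side are matched.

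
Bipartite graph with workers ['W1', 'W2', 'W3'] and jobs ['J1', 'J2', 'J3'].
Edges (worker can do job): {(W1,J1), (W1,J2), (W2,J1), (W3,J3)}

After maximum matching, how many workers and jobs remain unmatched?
Unmatched: 0 workers, 0 jobs

Maximum matching size: 3
Workers: 3 total, 3 matched, 0 unmatched
Jobs: 3 total, 3 matched, 0 unmatched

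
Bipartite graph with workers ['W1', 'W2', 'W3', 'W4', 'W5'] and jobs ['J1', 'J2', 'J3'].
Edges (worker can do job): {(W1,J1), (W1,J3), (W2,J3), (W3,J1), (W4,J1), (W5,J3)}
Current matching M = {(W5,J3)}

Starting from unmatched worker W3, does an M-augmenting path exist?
Yes: W3 → J1

An M-augmenting path alternates non-matching / matching edges, starting and ending at unmatched vertices.
Path: W3 → J1
(J1 is unmatched in M, so the path is augmenting.)
Flipping edges along this path would increase |M| from 1 to 2.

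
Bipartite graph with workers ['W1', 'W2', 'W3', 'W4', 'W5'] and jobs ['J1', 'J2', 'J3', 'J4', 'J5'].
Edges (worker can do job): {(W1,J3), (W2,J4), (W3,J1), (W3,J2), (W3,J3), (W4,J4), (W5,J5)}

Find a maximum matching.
Matching: {(W1,J3), (W3,J1), (W4,J4), (W5,J5)}

Maximum matching (size 4):
  W1 → J3
  W3 → J1
  W4 → J4
  W5 → J5

Each worker is assigned to at most one job, and each job to at most one worker.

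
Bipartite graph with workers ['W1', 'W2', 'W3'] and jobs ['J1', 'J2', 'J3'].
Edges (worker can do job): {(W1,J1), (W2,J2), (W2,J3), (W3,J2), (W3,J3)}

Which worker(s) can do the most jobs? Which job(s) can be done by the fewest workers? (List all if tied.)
Most versatile: W2, W3 (2 jobs); Least covered: J1 (1 workers)

Worker degrees (jobs they can do): W1:1, W2:2, W3:2
Job degrees (workers who can do it): J1:1, J2:2, J3:2

Maximum worker degree is 2, achieved by: W2, W3
Minimum job degree is 1, achieved by: J1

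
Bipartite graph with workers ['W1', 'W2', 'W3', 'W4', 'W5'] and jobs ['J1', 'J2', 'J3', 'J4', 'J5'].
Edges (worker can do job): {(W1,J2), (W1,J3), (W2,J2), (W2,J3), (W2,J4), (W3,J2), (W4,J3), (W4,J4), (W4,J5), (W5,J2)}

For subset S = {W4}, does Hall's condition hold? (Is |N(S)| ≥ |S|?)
Yes: |N(S)| = 3, |S| = 1

Subset S = {W4}
Neighbors N(S) = {J3, J4, J5}

|N(S)| = 3, |S| = 1
Hall's condition: |N(S)| ≥ |S| is satisfied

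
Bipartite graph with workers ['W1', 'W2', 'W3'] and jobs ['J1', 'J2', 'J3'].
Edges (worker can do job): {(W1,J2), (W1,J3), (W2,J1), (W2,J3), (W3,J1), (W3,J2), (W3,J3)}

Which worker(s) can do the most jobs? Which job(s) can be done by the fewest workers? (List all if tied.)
Most versatile: W3 (3 jobs); Least covered: J1, J2 (2 workers)

Worker degrees (jobs they can do): W1:2, W2:2, W3:3
Job degrees (workers who can do it): J1:2, J2:2, J3:3

Maximum worker degree is 3, achieved by: W3
Minimum job degree is 2, achieved by: J1, J2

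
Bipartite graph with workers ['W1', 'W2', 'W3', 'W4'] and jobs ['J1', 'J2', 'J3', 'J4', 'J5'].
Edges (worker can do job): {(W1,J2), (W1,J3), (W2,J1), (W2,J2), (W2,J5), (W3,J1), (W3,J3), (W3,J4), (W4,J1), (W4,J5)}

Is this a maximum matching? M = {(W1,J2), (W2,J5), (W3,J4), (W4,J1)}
Yes, size 4 is maximum

Proposed matching has size 4.
Maximum matching size for this graph: 4.

This is a maximum matching.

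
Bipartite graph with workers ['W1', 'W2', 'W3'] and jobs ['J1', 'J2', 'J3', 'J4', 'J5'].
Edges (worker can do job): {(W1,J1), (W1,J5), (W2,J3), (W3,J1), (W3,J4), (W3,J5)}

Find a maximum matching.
Matching: {(W1,J1), (W2,J3), (W3,J5)}

Maximum matching (size 3):
  W1 → J1
  W2 → J3
  W3 → J5

Each worker is assigned to at most one job, and each job to at most one worker.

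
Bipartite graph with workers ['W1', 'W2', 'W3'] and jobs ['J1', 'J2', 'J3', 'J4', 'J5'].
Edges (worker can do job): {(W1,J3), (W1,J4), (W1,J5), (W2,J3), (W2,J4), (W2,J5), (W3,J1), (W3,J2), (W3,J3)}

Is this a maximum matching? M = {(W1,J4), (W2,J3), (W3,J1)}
Yes, size 3 is maximum

Proposed matching has size 3.
Maximum matching size for this graph: 3.

This is a maximum matching.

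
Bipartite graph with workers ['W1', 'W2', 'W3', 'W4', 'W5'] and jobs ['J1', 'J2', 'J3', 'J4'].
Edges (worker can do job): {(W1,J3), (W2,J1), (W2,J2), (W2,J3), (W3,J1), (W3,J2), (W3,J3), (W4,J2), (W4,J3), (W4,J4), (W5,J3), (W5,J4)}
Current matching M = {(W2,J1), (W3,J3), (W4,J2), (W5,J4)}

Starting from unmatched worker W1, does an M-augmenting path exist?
No augmenting path from W1

Alternating search from W1 reaches jobs: {J1, J2, J3, J4}.
Every reachable job is already matched in M, and following those matched edges back to workers exposes no further unvisited jobs.
No M-augmenting path from W1 exists.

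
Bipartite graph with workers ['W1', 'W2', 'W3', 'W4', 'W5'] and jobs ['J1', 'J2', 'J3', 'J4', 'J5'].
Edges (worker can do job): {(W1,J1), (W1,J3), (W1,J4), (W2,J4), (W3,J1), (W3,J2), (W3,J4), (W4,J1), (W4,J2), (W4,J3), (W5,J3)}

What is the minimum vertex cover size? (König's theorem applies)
Minimum vertex cover size = 4

By König's theorem: in bipartite graphs,
min vertex cover = max matching = 4

Maximum matching has size 4, so minimum vertex cover also has size 4.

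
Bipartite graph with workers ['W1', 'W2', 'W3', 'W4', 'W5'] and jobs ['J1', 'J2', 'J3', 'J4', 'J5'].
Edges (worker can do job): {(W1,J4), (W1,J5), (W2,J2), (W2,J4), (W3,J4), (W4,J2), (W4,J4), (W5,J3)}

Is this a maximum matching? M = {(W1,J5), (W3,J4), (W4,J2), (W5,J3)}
Yes, size 4 is maximum

Proposed matching has size 4.
Maximum matching size for this graph: 4.

This is a maximum matching.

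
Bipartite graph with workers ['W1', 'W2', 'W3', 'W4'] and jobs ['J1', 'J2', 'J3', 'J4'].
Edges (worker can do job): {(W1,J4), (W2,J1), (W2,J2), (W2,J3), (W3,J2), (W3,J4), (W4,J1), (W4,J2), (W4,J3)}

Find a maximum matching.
Matching: {(W1,J4), (W2,J3), (W3,J2), (W4,J1)}

Maximum matching (size 4):
  W1 → J4
  W2 → J3
  W3 → J2
  W4 → J1

Each worker is assigned to at most one job, and each job to at most one worker.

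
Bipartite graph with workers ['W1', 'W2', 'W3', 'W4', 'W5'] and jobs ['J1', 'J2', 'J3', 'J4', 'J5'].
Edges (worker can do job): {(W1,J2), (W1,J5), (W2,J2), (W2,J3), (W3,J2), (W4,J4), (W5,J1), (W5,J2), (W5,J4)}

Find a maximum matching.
Matching: {(W1,J5), (W2,J3), (W3,J2), (W4,J4), (W5,J1)}

Maximum matching (size 5):
  W1 → J5
  W2 → J3
  W3 → J2
  W4 → J4
  W5 → J1

Each worker is assigned to at most one job, and each job to at most one worker.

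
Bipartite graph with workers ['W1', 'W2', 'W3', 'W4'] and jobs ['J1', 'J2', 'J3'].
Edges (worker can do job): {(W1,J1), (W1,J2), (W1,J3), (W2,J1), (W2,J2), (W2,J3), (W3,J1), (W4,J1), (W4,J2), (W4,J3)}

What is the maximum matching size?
Maximum matching size = 3

Maximum matching: {(W1,J3), (W3,J1), (W4,J2)}
Size: 3

This assigns 3 workers to 3 distinct jobs.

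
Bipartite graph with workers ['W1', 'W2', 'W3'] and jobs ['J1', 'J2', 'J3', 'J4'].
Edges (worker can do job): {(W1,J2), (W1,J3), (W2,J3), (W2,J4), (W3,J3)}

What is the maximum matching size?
Maximum matching size = 3

Maximum matching: {(W1,J2), (W2,J4), (W3,J3)}
Size: 3

This assigns 3 workers to 3 distinct jobs.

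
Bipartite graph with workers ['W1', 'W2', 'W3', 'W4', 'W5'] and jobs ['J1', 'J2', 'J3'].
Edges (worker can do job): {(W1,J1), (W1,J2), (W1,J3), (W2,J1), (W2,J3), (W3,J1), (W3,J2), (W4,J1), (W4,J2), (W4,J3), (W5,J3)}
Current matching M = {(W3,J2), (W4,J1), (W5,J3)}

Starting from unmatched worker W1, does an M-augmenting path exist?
No augmenting path from W1

Alternating search from W1 reaches jobs: {J1, J2, J3}.
Every reachable job is already matched in M, and following those matched edges back to workers exposes no further unvisited jobs.
No M-augmenting path from W1 exists.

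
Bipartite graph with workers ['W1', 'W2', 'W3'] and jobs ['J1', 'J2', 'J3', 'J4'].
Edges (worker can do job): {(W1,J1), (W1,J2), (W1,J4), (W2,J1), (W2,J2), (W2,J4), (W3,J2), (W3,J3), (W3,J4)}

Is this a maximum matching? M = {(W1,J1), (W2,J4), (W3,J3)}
Yes, size 3 is maximum

Proposed matching has size 3.
Maximum matching size for this graph: 3.

This is a maximum matching.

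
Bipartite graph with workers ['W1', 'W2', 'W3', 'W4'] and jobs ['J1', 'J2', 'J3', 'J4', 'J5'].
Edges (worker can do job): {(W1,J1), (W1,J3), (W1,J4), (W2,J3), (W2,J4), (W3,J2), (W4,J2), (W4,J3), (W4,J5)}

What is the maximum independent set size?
Maximum independent set = 5

By König's theorem:
- Min vertex cover = Max matching = 4
- Max independent set = Total vertices - Min vertex cover
- Max independent set = 9 - 4 = 5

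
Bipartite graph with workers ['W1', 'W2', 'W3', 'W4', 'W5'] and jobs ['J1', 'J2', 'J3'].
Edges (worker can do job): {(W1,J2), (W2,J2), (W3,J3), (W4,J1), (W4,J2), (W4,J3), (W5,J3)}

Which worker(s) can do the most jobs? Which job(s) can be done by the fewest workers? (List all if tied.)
Most versatile: W4 (3 jobs); Least covered: J1 (1 workers)

Worker degrees (jobs they can do): W1:1, W2:1, W3:1, W4:3, W5:1
Job degrees (workers who can do it): J1:1, J2:3, J3:3

Maximum worker degree is 3, achieved by: W4
Minimum job degree is 1, achieved by: J1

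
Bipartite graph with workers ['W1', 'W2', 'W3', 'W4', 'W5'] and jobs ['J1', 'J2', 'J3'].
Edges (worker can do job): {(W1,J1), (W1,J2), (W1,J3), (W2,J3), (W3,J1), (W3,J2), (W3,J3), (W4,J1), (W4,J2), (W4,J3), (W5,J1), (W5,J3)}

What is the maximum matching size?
Maximum matching size = 3

Maximum matching: {(W3,J3), (W4,J2), (W5,J1)}
Size: 3

This assigns 3 workers to 3 distinct jobs.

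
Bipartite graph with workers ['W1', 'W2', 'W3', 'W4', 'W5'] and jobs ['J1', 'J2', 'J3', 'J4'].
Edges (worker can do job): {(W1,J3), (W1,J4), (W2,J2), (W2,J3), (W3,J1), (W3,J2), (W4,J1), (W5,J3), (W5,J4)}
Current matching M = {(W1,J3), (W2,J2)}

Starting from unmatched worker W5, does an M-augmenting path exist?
Yes: W5 → J4

An M-augmenting path alternates non-matching / matching edges, starting and ending at unmatched vertices.
Path: W5 → J4
(J4 is unmatched in M, so the path is augmenting.)
Flipping edges along this path would increase |M| from 2 to 3.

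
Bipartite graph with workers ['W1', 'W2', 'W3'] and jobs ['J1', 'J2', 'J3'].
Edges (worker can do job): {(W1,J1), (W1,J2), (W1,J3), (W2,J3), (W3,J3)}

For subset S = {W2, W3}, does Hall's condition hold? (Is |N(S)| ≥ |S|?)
No: |N(S)| = 1, |S| = 2

Subset S = {W2, W3}
Neighbors N(S) = {J3}

|N(S)| = 1, |S| = 2
Hall's condition: |N(S)| ≥ |S| is NOT satisfied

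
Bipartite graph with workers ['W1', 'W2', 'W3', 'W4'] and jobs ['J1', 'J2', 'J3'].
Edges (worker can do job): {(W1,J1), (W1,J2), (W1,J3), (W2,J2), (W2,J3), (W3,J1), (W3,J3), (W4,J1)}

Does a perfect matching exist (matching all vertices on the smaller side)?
Yes, perfect matching exists (size 3)

Perfect matching: {(W1,J2), (W3,J3), (W4,J1)}
All 3 vertices on the smaller side are matched.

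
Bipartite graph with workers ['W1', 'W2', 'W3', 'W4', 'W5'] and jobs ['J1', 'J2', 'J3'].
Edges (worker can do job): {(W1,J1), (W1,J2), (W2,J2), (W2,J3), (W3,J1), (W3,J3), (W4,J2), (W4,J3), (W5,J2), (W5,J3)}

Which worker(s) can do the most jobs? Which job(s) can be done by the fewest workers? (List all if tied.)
Most versatile: W1, W2, W3, W4, W5 (2 jobs); Least covered: J1 (2 workers)

Worker degrees (jobs they can do): W1:2, W2:2, W3:2, W4:2, W5:2
Job degrees (workers who can do it): J1:2, J2:4, J3:4

Maximum worker degree is 2, achieved by: W1, W2, W3, W4, W5
Minimum job degree is 2, achieved by: J1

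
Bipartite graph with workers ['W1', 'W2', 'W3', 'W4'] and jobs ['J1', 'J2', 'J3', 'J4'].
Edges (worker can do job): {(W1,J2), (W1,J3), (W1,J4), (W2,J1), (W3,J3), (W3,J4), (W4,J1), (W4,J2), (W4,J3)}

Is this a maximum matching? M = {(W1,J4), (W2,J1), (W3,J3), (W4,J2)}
Yes, size 4 is maximum

Proposed matching has size 4.
Maximum matching size for this graph: 4.

This is a maximum matching.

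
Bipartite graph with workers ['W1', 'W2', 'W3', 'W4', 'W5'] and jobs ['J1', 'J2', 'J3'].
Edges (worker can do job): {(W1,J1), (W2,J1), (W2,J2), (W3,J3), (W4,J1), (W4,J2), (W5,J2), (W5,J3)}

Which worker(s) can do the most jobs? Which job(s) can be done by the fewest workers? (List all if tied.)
Most versatile: W2, W4, W5 (2 jobs); Least covered: J3 (2 workers)

Worker degrees (jobs they can do): W1:1, W2:2, W3:1, W4:2, W5:2
Job degrees (workers who can do it): J1:3, J2:3, J3:2

Maximum worker degree is 2, achieved by: W2, W4, W5
Minimum job degree is 2, achieved by: J3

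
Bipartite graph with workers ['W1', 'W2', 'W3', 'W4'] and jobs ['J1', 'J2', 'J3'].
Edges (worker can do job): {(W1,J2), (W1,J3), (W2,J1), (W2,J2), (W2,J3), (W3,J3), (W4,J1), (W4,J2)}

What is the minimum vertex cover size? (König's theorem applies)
Minimum vertex cover size = 3

By König's theorem: in bipartite graphs,
min vertex cover = max matching = 3

Maximum matching has size 3, so minimum vertex cover also has size 3.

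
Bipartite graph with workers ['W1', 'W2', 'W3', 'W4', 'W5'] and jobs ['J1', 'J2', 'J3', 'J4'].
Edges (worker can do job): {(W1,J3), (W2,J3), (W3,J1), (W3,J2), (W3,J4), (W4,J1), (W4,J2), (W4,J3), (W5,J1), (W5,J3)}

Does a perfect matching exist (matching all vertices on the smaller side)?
Yes, perfect matching exists (size 4)

Perfect matching: {(W1,J3), (W3,J4), (W4,J2), (W5,J1)}
All 4 vertices on the smaller side are matched.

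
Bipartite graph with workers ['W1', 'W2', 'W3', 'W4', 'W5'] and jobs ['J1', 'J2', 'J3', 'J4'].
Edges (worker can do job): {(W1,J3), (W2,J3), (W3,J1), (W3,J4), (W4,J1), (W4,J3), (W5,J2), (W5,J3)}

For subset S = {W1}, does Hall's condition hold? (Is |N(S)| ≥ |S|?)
Yes: |N(S)| = 1, |S| = 1

Subset S = {W1}
Neighbors N(S) = {J3}

|N(S)| = 1, |S| = 1
Hall's condition: |N(S)| ≥ |S| is satisfied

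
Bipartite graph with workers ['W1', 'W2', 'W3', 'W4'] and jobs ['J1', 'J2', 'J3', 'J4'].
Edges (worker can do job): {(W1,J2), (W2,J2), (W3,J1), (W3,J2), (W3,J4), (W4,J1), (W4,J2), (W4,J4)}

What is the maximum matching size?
Maximum matching size = 3

Maximum matching: {(W1,J2), (W3,J1), (W4,J4)}
Size: 3

This assigns 3 workers to 3 distinct jobs.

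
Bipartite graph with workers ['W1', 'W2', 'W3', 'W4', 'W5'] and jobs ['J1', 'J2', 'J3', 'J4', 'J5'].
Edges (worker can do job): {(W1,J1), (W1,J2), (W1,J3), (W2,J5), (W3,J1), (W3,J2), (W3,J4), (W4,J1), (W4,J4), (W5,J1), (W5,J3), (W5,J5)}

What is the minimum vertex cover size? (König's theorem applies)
Minimum vertex cover size = 5

By König's theorem: in bipartite graphs,
min vertex cover = max matching = 5

Maximum matching has size 5, so minimum vertex cover also has size 5.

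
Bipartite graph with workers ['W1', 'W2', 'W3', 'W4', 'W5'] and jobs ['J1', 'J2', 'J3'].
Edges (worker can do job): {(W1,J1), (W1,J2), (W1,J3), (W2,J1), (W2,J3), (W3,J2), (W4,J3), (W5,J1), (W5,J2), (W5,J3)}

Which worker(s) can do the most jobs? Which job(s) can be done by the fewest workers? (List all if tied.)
Most versatile: W1, W5 (3 jobs); Least covered: J1, J2 (3 workers)

Worker degrees (jobs they can do): W1:3, W2:2, W3:1, W4:1, W5:3
Job degrees (workers who can do it): J1:3, J2:3, J3:4

Maximum worker degree is 3, achieved by: W1, W5
Minimum job degree is 3, achieved by: J1, J2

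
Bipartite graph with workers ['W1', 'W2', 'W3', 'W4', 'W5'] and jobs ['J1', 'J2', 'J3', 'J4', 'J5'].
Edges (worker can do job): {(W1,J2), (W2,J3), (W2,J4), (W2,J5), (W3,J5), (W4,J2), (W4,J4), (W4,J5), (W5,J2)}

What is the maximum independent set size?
Maximum independent set = 6

By König's theorem:
- Min vertex cover = Max matching = 4
- Max independent set = Total vertices - Min vertex cover
- Max independent set = 10 - 4 = 6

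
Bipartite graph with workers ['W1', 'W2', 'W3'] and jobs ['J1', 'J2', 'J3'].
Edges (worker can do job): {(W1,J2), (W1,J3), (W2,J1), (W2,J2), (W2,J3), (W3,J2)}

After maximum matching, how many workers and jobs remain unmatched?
Unmatched: 0 workers, 0 jobs

Maximum matching size: 3
Workers: 3 total, 3 matched, 0 unmatched
Jobs: 3 total, 3 matched, 0 unmatched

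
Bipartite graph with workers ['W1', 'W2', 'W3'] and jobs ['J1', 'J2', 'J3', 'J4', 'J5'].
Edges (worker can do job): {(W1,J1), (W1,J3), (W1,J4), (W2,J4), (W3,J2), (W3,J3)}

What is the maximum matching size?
Maximum matching size = 3

Maximum matching: {(W1,J1), (W2,J4), (W3,J3)}
Size: 3

This assigns 3 workers to 3 distinct jobs.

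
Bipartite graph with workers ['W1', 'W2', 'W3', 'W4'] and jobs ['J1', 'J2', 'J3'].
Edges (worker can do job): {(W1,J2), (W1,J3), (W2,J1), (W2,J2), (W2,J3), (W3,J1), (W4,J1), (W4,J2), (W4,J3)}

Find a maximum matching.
Matching: {(W1,J3), (W3,J1), (W4,J2)}

Maximum matching (size 3):
  W1 → J3
  W3 → J1
  W4 → J2

Each worker is assigned to at most one job, and each job to at most one worker.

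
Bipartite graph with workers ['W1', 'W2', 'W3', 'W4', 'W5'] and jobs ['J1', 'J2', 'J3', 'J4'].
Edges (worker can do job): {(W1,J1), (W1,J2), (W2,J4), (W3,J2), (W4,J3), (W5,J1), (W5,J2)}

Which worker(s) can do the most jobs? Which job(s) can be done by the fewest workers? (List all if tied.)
Most versatile: W1, W5 (2 jobs); Least covered: J3, J4 (1 workers)

Worker degrees (jobs they can do): W1:2, W2:1, W3:1, W4:1, W5:2
Job degrees (workers who can do it): J1:2, J2:3, J3:1, J4:1

Maximum worker degree is 2, achieved by: W1, W5
Minimum job degree is 1, achieved by: J3, J4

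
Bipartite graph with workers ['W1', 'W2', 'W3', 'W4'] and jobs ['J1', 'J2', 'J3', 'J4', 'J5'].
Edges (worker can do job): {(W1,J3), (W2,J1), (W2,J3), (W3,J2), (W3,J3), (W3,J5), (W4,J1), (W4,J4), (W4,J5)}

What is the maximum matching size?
Maximum matching size = 4

Maximum matching: {(W1,J3), (W2,J1), (W3,J5), (W4,J4)}
Size: 4

This assigns 4 workers to 4 distinct jobs.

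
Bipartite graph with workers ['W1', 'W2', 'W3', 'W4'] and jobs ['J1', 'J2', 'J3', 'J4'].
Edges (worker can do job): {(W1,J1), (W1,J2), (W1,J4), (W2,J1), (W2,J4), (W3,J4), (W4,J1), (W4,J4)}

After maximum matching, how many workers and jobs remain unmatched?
Unmatched: 1 workers, 1 jobs

Maximum matching size: 3
Workers: 4 total, 3 matched, 1 unmatched
Jobs: 4 total, 3 matched, 1 unmatched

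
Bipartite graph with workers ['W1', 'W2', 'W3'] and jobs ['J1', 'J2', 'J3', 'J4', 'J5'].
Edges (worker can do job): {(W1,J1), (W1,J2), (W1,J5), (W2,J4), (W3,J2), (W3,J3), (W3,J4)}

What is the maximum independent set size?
Maximum independent set = 5

By König's theorem:
- Min vertex cover = Max matching = 3
- Max independent set = Total vertices - Min vertex cover
- Max independent set = 8 - 3 = 5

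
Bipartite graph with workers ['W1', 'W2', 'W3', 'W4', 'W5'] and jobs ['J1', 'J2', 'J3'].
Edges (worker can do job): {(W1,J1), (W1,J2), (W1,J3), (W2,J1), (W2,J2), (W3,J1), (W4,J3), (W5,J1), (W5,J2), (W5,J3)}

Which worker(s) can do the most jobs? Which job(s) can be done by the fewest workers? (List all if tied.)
Most versatile: W1, W5 (3 jobs); Least covered: J2, J3 (3 workers)

Worker degrees (jobs they can do): W1:3, W2:2, W3:1, W4:1, W5:3
Job degrees (workers who can do it): J1:4, J2:3, J3:3

Maximum worker degree is 3, achieved by: W1, W5
Minimum job degree is 3, achieved by: J2, J3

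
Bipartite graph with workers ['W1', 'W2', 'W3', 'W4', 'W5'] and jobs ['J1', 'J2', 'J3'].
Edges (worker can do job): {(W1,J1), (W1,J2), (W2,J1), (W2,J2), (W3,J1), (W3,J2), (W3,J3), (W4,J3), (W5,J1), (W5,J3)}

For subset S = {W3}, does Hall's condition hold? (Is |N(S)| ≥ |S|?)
Yes: |N(S)| = 3, |S| = 1

Subset S = {W3}
Neighbors N(S) = {J1, J2, J3}

|N(S)| = 3, |S| = 1
Hall's condition: |N(S)| ≥ |S| is satisfied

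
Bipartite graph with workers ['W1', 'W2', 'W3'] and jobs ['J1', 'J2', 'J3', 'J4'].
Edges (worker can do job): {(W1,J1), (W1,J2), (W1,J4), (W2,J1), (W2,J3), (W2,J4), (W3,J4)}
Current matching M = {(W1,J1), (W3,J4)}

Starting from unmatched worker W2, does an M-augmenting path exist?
Yes: W2 → J3

An M-augmenting path alternates non-matching / matching edges, starting and ending at unmatched vertices.
Path: W2 → J3
(J3 is unmatched in M, so the path is augmenting.)
Flipping edges along this path would increase |M| from 2 to 3.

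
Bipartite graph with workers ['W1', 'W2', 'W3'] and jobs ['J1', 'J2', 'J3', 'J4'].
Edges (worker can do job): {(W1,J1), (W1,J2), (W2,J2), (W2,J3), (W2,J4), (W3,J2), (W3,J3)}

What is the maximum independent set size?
Maximum independent set = 4

By König's theorem:
- Min vertex cover = Max matching = 3
- Max independent set = Total vertices - Min vertex cover
- Max independent set = 7 - 3 = 4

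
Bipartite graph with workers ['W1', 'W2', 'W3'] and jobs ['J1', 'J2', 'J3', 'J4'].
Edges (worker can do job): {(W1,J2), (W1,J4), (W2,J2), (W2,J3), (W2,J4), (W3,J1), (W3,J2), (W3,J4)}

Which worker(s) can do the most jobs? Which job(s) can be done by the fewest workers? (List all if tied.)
Most versatile: W2, W3 (3 jobs); Least covered: J1, J3 (1 workers)

Worker degrees (jobs they can do): W1:2, W2:3, W3:3
Job degrees (workers who can do it): J1:1, J2:3, J3:1, J4:3

Maximum worker degree is 3, achieved by: W2, W3
Minimum job degree is 1, achieved by: J1, J3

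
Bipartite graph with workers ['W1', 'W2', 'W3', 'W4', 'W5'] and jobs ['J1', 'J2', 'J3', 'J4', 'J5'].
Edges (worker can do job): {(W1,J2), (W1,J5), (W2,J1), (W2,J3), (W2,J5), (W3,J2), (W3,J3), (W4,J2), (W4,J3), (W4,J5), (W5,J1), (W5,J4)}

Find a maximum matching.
Matching: {(W1,J5), (W2,J1), (W3,J3), (W4,J2), (W5,J4)}

Maximum matching (size 5):
  W1 → J5
  W2 → J1
  W3 → J3
  W4 → J2
  W5 → J4

Each worker is assigned to at most one job, and each job to at most one worker.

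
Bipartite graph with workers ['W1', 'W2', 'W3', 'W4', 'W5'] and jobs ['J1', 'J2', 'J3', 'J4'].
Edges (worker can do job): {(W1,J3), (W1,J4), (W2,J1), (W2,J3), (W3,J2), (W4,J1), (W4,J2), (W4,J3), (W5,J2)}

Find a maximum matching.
Matching: {(W1,J4), (W2,J3), (W3,J2), (W4,J1)}

Maximum matching (size 4):
  W1 → J4
  W2 → J3
  W3 → J2
  W4 → J1

Each worker is assigned to at most one job, and each job to at most one worker.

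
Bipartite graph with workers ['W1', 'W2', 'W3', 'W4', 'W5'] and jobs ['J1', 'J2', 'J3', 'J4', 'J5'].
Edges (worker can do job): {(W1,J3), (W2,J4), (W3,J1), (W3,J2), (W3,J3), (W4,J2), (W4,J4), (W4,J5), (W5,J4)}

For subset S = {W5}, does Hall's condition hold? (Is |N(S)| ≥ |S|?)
Yes: |N(S)| = 1, |S| = 1

Subset S = {W5}
Neighbors N(S) = {J4}

|N(S)| = 1, |S| = 1
Hall's condition: |N(S)| ≥ |S| is satisfied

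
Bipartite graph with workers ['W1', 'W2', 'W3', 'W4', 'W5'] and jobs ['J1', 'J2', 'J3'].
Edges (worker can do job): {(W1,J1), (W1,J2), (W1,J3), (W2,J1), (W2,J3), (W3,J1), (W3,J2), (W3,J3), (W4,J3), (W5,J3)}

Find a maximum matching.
Matching: {(W1,J2), (W3,J1), (W5,J3)}

Maximum matching (size 3):
  W1 → J2
  W3 → J1
  W5 → J3

Each worker is assigned to at most one job, and each job to at most one worker.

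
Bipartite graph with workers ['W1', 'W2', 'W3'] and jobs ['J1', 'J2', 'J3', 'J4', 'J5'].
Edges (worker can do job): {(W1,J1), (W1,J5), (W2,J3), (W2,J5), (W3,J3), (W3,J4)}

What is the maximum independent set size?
Maximum independent set = 5

By König's theorem:
- Min vertex cover = Max matching = 3
- Max independent set = Total vertices - Min vertex cover
- Max independent set = 8 - 3 = 5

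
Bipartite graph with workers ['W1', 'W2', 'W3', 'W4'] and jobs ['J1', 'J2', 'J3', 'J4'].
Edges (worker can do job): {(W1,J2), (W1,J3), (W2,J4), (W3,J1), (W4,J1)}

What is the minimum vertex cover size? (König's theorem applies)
Minimum vertex cover size = 3

By König's theorem: in bipartite graphs,
min vertex cover = max matching = 3

Maximum matching has size 3, so minimum vertex cover also has size 3.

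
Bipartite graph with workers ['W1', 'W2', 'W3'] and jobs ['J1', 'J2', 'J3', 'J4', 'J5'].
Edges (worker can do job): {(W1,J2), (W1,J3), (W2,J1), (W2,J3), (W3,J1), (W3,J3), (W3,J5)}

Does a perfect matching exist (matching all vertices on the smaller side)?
Yes, perfect matching exists (size 3)

Perfect matching: {(W1,J2), (W2,J3), (W3,J1)}
All 3 vertices on the smaller side are matched.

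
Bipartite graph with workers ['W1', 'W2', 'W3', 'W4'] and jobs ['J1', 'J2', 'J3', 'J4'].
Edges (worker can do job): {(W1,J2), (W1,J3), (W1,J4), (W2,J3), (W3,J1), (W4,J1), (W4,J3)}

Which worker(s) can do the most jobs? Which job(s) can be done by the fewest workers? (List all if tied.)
Most versatile: W1 (3 jobs); Least covered: J2, J4 (1 workers)

Worker degrees (jobs they can do): W1:3, W2:1, W3:1, W4:2
Job degrees (workers who can do it): J1:2, J2:1, J3:3, J4:1

Maximum worker degree is 3, achieved by: W1
Minimum job degree is 1, achieved by: J2, J4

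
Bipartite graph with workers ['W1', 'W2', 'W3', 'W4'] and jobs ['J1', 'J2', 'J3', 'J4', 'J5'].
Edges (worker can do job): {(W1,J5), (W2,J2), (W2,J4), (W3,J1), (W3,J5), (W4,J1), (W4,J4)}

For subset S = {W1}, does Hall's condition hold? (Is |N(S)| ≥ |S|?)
Yes: |N(S)| = 1, |S| = 1

Subset S = {W1}
Neighbors N(S) = {J5}

|N(S)| = 1, |S| = 1
Hall's condition: |N(S)| ≥ |S| is satisfied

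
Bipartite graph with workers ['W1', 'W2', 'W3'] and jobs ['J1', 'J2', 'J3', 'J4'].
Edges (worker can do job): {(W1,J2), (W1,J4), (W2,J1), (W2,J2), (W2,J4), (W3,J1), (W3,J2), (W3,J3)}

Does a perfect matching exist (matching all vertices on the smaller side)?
Yes, perfect matching exists (size 3)

Perfect matching: {(W1,J2), (W2,J4), (W3,J1)}
All 3 vertices on the smaller side are matched.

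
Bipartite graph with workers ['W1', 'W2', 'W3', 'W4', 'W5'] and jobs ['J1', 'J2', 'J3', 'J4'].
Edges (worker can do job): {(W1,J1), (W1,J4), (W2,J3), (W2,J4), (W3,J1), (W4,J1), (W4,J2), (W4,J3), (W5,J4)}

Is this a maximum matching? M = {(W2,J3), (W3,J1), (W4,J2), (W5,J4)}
Yes, size 4 is maximum

Proposed matching has size 4.
Maximum matching size for this graph: 4.

This is a maximum matching.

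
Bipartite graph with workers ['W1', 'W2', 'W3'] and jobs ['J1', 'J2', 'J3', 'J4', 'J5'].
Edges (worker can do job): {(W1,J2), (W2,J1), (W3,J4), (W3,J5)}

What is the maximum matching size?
Maximum matching size = 3

Maximum matching: {(W1,J2), (W2,J1), (W3,J4)}
Size: 3

This assigns 3 workers to 3 distinct jobs.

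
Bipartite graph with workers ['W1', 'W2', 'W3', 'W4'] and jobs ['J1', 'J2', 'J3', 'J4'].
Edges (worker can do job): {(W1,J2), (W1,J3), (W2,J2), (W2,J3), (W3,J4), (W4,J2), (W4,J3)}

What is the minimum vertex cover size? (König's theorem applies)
Minimum vertex cover size = 3

By König's theorem: in bipartite graphs,
min vertex cover = max matching = 3

Maximum matching has size 3, so minimum vertex cover also has size 3.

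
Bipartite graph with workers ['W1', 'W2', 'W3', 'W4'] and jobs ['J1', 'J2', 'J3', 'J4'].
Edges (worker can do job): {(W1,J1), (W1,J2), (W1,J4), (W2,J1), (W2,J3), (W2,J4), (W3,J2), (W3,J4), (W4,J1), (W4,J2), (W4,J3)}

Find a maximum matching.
Matching: {(W1,J1), (W2,J3), (W3,J4), (W4,J2)}

Maximum matching (size 4):
  W1 → J1
  W2 → J3
  W3 → J4
  W4 → J2

Each worker is assigned to at most one job, and each job to at most one worker.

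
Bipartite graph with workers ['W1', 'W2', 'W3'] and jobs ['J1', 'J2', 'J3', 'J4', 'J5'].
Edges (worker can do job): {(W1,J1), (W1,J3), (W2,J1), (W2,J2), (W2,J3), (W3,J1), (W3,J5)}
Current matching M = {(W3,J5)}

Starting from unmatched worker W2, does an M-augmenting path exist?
Yes: W2 → J2

An M-augmenting path alternates non-matching / matching edges, starting and ending at unmatched vertices.
Path: W2 → J2
(J2 is unmatched in M, so the path is augmenting.)
Flipping edges along this path would increase |M| from 1 to 2.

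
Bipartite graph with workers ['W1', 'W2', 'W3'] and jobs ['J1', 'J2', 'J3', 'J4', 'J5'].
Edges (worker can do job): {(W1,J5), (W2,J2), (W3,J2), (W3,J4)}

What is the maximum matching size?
Maximum matching size = 3

Maximum matching: {(W1,J5), (W2,J2), (W3,J4)}
Size: 3

This assigns 3 workers to 3 distinct jobs.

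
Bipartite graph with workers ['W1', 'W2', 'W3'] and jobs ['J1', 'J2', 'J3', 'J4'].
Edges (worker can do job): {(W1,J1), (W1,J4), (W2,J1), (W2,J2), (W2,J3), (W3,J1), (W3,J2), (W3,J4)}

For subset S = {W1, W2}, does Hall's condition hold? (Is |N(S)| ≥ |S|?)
Yes: |N(S)| = 4, |S| = 2

Subset S = {W1, W2}
Neighbors N(S) = {J1, J2, J3, J4}

|N(S)| = 4, |S| = 2
Hall's condition: |N(S)| ≥ |S| is satisfied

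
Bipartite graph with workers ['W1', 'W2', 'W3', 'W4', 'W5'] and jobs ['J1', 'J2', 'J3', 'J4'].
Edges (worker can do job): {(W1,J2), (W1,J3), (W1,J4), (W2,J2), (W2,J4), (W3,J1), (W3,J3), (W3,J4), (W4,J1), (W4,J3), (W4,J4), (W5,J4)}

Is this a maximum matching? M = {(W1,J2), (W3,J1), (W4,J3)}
No, size 3 is not maximum

Proposed matching has size 3.
Maximum matching size for this graph: 4.

This is NOT maximum - can be improved to size 4.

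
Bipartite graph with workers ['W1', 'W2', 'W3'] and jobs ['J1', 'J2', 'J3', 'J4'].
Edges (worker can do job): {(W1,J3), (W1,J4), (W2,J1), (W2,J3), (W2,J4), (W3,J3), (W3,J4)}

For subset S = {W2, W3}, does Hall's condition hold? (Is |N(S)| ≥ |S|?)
Yes: |N(S)| = 3, |S| = 2

Subset S = {W2, W3}
Neighbors N(S) = {J1, J3, J4}

|N(S)| = 3, |S| = 2
Hall's condition: |N(S)| ≥ |S| is satisfied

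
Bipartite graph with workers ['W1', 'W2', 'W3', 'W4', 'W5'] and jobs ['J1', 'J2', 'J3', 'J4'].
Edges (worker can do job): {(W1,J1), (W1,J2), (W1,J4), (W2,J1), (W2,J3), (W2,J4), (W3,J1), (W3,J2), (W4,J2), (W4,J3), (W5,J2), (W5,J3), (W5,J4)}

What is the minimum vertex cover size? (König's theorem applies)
Minimum vertex cover size = 4

By König's theorem: in bipartite graphs,
min vertex cover = max matching = 4

Maximum matching has size 4, so minimum vertex cover also has size 4.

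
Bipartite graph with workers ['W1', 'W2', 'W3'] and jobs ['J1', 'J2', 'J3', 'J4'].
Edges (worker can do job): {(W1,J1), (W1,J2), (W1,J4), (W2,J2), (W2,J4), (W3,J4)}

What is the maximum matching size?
Maximum matching size = 3

Maximum matching: {(W1,J1), (W2,J2), (W3,J4)}
Size: 3

This assigns 3 workers to 3 distinct jobs.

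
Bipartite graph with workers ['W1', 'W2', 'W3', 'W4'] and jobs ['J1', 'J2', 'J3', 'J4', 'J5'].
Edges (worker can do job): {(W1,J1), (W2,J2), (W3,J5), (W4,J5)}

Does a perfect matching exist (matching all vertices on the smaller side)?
No, maximum matching has size 3 < 4

Maximum matching has size 3, need 4 for perfect matching.
Unmatched workers: ['W3']
Unmatched jobs: ['J3', 'J4']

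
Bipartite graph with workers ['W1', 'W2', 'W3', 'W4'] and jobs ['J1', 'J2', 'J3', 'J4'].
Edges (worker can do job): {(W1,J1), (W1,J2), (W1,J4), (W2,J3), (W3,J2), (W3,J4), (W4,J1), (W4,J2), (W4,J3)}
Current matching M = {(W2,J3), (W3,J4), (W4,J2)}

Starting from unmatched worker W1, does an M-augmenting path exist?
Yes: W1 → J4 → W3 → J2 → W4 → J1

An M-augmenting path alternates non-matching / matching edges, starting and ending at unmatched vertices.
Path: W1 → J4 → W3 → J2 → W4 → J1
(J1 is unmatched in M, so the path is augmenting.)
Flipping edges along this path would increase |M| from 3 to 4.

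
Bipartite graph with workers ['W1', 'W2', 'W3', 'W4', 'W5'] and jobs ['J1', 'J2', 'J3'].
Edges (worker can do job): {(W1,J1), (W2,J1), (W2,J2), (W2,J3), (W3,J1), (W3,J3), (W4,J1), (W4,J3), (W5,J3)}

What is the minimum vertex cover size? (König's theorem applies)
Minimum vertex cover size = 3

By König's theorem: in bipartite graphs,
min vertex cover = max matching = 3

Maximum matching has size 3, so minimum vertex cover also has size 3.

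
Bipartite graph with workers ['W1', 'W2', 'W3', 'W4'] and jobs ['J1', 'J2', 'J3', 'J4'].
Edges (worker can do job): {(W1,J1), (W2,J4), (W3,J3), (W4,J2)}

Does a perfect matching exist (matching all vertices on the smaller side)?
Yes, perfect matching exists (size 4)

Perfect matching: {(W1,J1), (W2,J4), (W3,J3), (W4,J2)}
All 4 vertices on the smaller side are matched.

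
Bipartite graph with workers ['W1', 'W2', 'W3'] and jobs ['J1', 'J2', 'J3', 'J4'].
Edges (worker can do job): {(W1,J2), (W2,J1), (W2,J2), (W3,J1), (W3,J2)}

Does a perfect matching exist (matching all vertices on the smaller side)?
No, maximum matching has size 2 < 3

Maximum matching has size 2, need 3 for perfect matching.
Unmatched workers: ['W2']
Unmatched jobs: ['J3', 'J4']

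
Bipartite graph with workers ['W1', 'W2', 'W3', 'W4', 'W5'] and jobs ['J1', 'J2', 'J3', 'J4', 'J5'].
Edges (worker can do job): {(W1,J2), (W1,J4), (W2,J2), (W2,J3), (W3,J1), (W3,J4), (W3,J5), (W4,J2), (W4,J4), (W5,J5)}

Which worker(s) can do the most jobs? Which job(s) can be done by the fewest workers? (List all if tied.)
Most versatile: W3 (3 jobs); Least covered: J1, J3 (1 workers)

Worker degrees (jobs they can do): W1:2, W2:2, W3:3, W4:2, W5:1
Job degrees (workers who can do it): J1:1, J2:3, J3:1, J4:3, J5:2

Maximum worker degree is 3, achieved by: W3
Minimum job degree is 1, achieved by: J1, J3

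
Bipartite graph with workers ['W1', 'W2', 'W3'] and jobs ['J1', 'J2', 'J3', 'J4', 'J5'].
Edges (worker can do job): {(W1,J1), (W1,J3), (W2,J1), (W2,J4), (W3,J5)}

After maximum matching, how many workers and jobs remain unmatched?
Unmatched: 0 workers, 2 jobs

Maximum matching size: 3
Workers: 3 total, 3 matched, 0 unmatched
Jobs: 5 total, 3 matched, 2 unmatched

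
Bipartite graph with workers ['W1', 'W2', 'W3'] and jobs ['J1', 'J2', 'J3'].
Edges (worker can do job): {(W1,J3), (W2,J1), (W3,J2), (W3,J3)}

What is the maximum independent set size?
Maximum independent set = 3

By König's theorem:
- Min vertex cover = Max matching = 3
- Max independent set = Total vertices - Min vertex cover
- Max independent set = 6 - 3 = 3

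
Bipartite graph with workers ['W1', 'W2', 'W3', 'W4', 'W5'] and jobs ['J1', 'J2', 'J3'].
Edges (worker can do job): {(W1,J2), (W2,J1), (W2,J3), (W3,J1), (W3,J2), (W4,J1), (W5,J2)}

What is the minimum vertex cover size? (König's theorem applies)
Minimum vertex cover size = 3

By König's theorem: in bipartite graphs,
min vertex cover = max matching = 3

Maximum matching has size 3, so minimum vertex cover also has size 3.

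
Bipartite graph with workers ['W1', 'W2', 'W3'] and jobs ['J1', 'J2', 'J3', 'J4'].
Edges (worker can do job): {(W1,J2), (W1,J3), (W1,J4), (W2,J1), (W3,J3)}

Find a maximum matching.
Matching: {(W1,J4), (W2,J1), (W3,J3)}

Maximum matching (size 3):
  W1 → J4
  W2 → J1
  W3 → J3

Each worker is assigned to at most one job, and each job to at most one worker.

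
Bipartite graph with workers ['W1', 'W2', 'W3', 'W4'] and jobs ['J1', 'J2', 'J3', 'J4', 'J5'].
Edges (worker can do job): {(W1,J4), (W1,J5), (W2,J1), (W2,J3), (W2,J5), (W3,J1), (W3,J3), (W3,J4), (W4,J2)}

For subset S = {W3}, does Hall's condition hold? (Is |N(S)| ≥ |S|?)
Yes: |N(S)| = 3, |S| = 1

Subset S = {W3}
Neighbors N(S) = {J1, J3, J4}

|N(S)| = 3, |S| = 1
Hall's condition: |N(S)| ≥ |S| is satisfied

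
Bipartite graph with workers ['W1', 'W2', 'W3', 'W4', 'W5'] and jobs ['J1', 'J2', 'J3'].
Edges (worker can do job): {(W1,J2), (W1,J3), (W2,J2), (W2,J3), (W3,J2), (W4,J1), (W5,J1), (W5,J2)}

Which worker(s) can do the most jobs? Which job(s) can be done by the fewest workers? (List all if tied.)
Most versatile: W1, W2, W5 (2 jobs); Least covered: J1, J3 (2 workers)

Worker degrees (jobs they can do): W1:2, W2:2, W3:1, W4:1, W5:2
Job degrees (workers who can do it): J1:2, J2:4, J3:2

Maximum worker degree is 2, achieved by: W1, W2, W5
Minimum job degree is 2, achieved by: J1, J3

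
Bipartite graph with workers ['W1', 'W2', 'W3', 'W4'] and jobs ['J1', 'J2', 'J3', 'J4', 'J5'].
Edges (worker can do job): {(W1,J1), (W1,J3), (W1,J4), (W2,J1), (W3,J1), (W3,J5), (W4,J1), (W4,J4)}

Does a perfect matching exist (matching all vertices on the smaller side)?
Yes, perfect matching exists (size 4)

Perfect matching: {(W1,J3), (W2,J1), (W3,J5), (W4,J4)}
All 4 vertices on the smaller side are matched.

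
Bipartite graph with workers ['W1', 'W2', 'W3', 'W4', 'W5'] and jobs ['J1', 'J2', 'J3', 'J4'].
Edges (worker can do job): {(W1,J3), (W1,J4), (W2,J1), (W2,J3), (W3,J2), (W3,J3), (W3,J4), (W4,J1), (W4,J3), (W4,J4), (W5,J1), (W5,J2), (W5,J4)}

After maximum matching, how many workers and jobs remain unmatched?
Unmatched: 1 workers, 0 jobs

Maximum matching size: 4
Workers: 5 total, 4 matched, 1 unmatched
Jobs: 4 total, 4 matched, 0 unmatched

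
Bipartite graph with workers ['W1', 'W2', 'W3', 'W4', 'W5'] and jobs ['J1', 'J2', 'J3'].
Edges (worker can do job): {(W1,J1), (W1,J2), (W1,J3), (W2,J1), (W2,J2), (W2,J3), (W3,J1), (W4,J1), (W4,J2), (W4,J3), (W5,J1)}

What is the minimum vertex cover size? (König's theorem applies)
Minimum vertex cover size = 3

By König's theorem: in bipartite graphs,
min vertex cover = max matching = 3

Maximum matching has size 3, so minimum vertex cover also has size 3.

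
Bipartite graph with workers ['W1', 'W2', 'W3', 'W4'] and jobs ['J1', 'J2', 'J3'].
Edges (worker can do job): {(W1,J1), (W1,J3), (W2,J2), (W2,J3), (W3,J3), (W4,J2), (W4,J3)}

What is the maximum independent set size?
Maximum independent set = 4

By König's theorem:
- Min vertex cover = Max matching = 3
- Max independent set = Total vertices - Min vertex cover
- Max independent set = 7 - 3 = 4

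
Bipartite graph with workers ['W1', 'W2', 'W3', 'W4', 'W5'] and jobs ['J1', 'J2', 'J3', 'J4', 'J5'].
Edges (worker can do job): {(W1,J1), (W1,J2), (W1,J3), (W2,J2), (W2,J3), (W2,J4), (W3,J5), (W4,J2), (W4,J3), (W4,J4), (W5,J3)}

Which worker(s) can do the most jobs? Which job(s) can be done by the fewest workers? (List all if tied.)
Most versatile: W1, W2, W4 (3 jobs); Least covered: J1, J5 (1 workers)

Worker degrees (jobs they can do): W1:3, W2:3, W3:1, W4:3, W5:1
Job degrees (workers who can do it): J1:1, J2:3, J3:4, J4:2, J5:1

Maximum worker degree is 3, achieved by: W1, W2, W4
Minimum job degree is 1, achieved by: J1, J5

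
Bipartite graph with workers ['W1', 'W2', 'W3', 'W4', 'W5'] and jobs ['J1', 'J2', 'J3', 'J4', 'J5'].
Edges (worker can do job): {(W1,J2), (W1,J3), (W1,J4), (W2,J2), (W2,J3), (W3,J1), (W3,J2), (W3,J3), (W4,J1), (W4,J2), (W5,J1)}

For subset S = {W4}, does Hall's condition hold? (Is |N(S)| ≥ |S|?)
Yes: |N(S)| = 2, |S| = 1

Subset S = {W4}
Neighbors N(S) = {J1, J2}

|N(S)| = 2, |S| = 1
Hall's condition: |N(S)| ≥ |S| is satisfied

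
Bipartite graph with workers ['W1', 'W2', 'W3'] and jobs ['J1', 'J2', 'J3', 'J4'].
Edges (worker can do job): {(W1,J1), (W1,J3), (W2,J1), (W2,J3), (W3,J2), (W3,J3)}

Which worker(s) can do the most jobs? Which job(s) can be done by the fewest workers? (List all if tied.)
Most versatile: W1, W2, W3 (2 jobs); Least covered: J4 (0 workers)

Worker degrees (jobs they can do): W1:2, W2:2, W3:2
Job degrees (workers who can do it): J1:2, J2:1, J3:3, J4:0

Maximum worker degree is 2, achieved by: W1, W2, W3
Minimum job degree is 0, achieved by: J4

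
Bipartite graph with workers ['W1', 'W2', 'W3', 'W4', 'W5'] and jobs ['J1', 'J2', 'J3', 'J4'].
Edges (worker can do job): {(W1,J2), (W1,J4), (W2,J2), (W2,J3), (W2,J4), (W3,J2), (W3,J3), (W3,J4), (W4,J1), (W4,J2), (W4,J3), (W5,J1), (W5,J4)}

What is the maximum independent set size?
Maximum independent set = 5

By König's theorem:
- Min vertex cover = Max matching = 4
- Max independent set = Total vertices - Min vertex cover
- Max independent set = 9 - 4 = 5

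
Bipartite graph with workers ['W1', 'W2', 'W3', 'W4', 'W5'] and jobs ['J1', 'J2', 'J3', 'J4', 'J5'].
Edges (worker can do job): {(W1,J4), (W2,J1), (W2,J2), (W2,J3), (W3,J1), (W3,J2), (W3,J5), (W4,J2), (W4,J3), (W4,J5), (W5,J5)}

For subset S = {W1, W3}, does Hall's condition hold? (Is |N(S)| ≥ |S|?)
Yes: |N(S)| = 4, |S| = 2

Subset S = {W1, W3}
Neighbors N(S) = {J1, J2, J4, J5}

|N(S)| = 4, |S| = 2
Hall's condition: |N(S)| ≥ |S| is satisfied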